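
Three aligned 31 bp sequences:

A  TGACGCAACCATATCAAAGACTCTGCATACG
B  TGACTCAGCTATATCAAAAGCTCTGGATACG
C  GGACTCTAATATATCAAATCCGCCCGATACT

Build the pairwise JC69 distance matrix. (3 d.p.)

d(A,B) = 0.224, d(A,C) = 0.544, d(B,C) = 0.422

A–B: 6/31 sites differ → p ≈ 0.193548, d = −0.75 ln(1 − 0.258064) = 0.223869 ≈ 0.224.
A–C: 12/31 sites differ → p ≈ 0.387097, d = −0.75 ln(1 − 0.516129) = 0.544453 ≈ 0.544.
B–C: 10/31 sites differ → p ≈ 0.322581, d = −0.75 ln(1 − 0.430108) = 0.421731 ≈ 0.422.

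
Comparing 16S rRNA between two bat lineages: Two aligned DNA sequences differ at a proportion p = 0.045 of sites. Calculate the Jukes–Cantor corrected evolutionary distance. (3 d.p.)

0.046

d = −(3/4) ln(1 − 4p/3) = −0.75 ln(1 − 0.06) = −0.75 ln(0.94)
  = −0.75 × (-0.061875) = 0.046406 substitutions/site.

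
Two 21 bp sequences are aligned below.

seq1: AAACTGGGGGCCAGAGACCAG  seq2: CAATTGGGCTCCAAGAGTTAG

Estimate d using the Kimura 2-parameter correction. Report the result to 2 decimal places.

0.91

Of 21 sites, 7 differences are transitions and 3 are transversions, so P = 7/21 ≈ 0.333333 and Q = 3/21 ≈ 0.142857.
Under the Kimura two-parameter model, d = −½ ln(1 − 2P − Q) − ¼ ln(1 − 2Q).
1 − 2P − Q = 0.190477, giving −½ ln(0.190477) = 0.829112.
1 − 2Q = 0.714286, giving −¼ ln(0.714286) = 0.084118.
d = 0.829112 + 0.084118 = 0.913230.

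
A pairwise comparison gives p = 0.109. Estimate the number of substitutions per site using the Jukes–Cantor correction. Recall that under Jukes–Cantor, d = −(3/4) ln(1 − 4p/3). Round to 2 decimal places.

0.12

d = −(3/4) ln(1 − 4p/3) = −0.75 ln(1 − 0.145333) = −0.75 ln(0.854667)
  = −0.75 × (-0.157043) = 0.117782 substitutions/site.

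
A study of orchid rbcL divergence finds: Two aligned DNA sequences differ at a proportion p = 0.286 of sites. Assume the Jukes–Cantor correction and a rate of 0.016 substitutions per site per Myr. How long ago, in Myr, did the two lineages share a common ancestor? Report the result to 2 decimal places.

d = −(3/4) ln(1 − 4p/3) = −0.75 ln(1 − 0.381333) = −0.75 ln(0.618667)
  = −0.75 × (-0.480188) = 0.360141 substitutions/site.
Under a molecular clock d = 2μt, so t = d/(2μ) = 0.360141 / (2 × 0.016) = 11.25 Myr.

11.25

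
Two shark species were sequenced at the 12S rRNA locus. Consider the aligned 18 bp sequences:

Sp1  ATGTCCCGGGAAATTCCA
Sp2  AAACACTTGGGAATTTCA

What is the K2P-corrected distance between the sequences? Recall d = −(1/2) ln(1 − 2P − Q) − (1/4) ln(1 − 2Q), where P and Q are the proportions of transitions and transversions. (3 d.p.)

0.742

Of 18 sites, 5 differences are transitions and 3 are transversions, so P = 5/18 ≈ 0.277778 and Q = 3/18 ≈ 0.166667.
Under the Kimura two-parameter model, d = −½ ln(1 − 2P − Q) − ¼ ln(1 − 2Q).
1 − 2P − Q = 0.277777, giving −½ ln(0.277777) = 0.640468.
1 − 2Q = 0.666666, giving −¼ ln(0.666666) = 0.101367.
d = 0.640468 + 0.101367 = 0.741835.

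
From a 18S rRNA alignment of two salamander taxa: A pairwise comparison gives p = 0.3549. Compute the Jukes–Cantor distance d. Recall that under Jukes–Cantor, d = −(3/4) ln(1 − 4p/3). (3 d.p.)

d = −(3/4) ln(1 − 4p/3) = −0.75 ln(1 − 0.4732) = −0.75 ln(0.5268)
  = −0.75 × (-0.640934) = 0.480701 substitutions/site.

0.481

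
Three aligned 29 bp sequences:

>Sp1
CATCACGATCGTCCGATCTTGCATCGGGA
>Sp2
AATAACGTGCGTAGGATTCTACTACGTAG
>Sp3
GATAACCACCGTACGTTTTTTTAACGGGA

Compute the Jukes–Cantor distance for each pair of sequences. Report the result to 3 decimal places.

d(Sp1,Sp2) = 0.774, d(Sp1,Sp3) = 0.462, d(Sp2,Sp3) = 0.683

Sp1–Sp2: 14/29 sites differ → p ≈ 0.482759, d = −0.75 ln(1 − 0.643679) = 0.773942 ≈ 0.774.
Sp1–Sp3: 10/29 sites differ → p ≈ 0.344828, d = −0.75 ln(1 − 0.459771) = 0.461822 ≈ 0.462.
Sp2–Sp3: 13/29 sites differ → p ≈ 0.448276, d = −0.75 ln(1 − 0.597701) = 0.682920 ≈ 0.683.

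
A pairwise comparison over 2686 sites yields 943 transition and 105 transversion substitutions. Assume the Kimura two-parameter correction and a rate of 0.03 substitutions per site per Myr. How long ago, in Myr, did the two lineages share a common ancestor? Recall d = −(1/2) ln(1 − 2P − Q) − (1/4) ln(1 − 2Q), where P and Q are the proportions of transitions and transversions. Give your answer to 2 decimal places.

P = 943/2686 ≈ 0.35108 and Q = 105/2686 ≈ 0.039092.
Under the Kimura two-parameter model, d = −½ ln(1 − 2P − Q) − ¼ ln(1 − 2Q).
1 − 2P − Q = 0.258748, giving −½ ln(0.258748) = 0.675950.
1 − 2Q = 0.921816, giving −¼ ln(0.921816) = 0.020352.
d = 0.675950 + 0.020352 = 0.696302.
Under a molecular clock d = 2μt, so t = d/(2μ) = 0.696302 / (2 × 0.03) = 11.61 Myr.

11.61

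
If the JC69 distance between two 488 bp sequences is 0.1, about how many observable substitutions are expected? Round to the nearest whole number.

Invert JC69: p = (3/4)(1 − e^(−4d/3)) = 0.75 × (1 − e^(-0.133333)) = 0.75 × (1 − 0.875174) = 0.093620.
Expected differing sites = pL ≈ 0.093620 × 488 = 45.68656 ≈ 46.

46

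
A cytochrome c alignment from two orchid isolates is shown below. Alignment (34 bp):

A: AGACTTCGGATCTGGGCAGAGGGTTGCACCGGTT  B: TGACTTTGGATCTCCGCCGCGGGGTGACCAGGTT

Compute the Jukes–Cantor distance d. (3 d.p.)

The sequences differ at 10 of 34 sites (1, 7, 14, 15, 18, 20, 24, 27, 28, 30), so p = 10/34 ≈ 0.294118.
d = −(3/4) ln(1 − 4p/3) = −0.75 ln(1 − 0.392157) = −0.75 ln(0.607843)
  = −0.75 × (-0.497839) = 0.373379 substitutions/site.

0.373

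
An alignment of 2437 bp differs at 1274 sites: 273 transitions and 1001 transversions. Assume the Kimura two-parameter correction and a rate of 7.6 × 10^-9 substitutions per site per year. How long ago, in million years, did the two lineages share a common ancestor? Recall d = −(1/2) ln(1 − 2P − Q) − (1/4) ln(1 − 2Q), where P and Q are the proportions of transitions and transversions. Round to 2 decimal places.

P = 273/2437 ≈ 0.112023 and Q = 1001/2437 ≈ 0.410751.
Under the Kimura two-parameter model, d = −½ ln(1 − 2P − Q) − ¼ ln(1 − 2Q).
1 − 2P − Q = 0.365203, giving −½ ln(0.365203) = 0.503651.
1 − 2Q = 0.178498, giving −¼ ln(0.178498) = 0.430794.
d = 0.503651 + 0.430794 = 0.934445.
Under a molecular clock d = 2μt, so t = d/(2μ) = 0.934445 / (2 × 7.6 × 10^-9) = 61.48 million years.

61.48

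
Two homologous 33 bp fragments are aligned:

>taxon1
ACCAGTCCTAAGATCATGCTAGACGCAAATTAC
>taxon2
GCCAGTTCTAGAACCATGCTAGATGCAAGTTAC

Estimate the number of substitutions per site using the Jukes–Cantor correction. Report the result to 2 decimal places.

0.25

The sequences differ at 7 of 33 sites (1, 7, 11, 12, 14, 24, 29), so p = 7/33 ≈ 0.212121.
d = −(3/4) ln(1 − 4p/3) = −0.75 ln(1 − 0.282828) = −0.75 ln(0.717172)
  = −0.75 × (-0.332440) = 0.249330 substitutions/site.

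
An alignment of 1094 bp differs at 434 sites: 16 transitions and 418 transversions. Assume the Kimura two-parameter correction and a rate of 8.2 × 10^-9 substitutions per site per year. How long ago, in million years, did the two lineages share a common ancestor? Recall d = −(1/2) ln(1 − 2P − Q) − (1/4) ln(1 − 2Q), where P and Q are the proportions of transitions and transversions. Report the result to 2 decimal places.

P = 16/1094 ≈ 0.014625 and Q = 418/1094 ≈ 0.382084.
Under the Kimura two-parameter model, d = −½ ln(1 − 2P − Q) − ¼ ln(1 − 2Q).
1 − 2P − Q = 0.588666, giving −½ ln(0.588666) = 0.264948.
1 − 2Q = 0.235832, giving −¼ ln(0.235832) = 0.361159.
d = 0.264948 + 0.361159 = 0.626107.
Under a molecular clock d = 2μt, so t = d/(2μ) = 0.626107 / (2 × 8.2 × 10^-9) = 38.18 million years.

38.18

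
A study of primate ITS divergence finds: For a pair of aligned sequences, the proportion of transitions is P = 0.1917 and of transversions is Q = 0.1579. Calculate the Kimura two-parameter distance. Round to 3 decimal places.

Under the Kimura two-parameter model, d = −½ ln(1 − 2P − Q) − ¼ ln(1 − 2Q).
1 − 2P − Q = 0.4587, giving −½ ln(0.4587) = 0.389679.
1 − 2Q = 0.6842, giving −¼ ln(0.6842) = 0.094876.
d = 0.389679 + 0.094876 = 0.484555.

0.485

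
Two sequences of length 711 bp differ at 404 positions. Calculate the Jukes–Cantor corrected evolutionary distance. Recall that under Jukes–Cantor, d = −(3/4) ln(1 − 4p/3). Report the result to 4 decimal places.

p = 404/711 ≈ 0.568214.
d = −(3/4) ln(1 − 4p/3) = −0.75 ln(1 − 0.757619) = −0.75 ln(0.242381)
  = −0.75 × (-1.417244) = 1.062933 substitutions/site.

1.0629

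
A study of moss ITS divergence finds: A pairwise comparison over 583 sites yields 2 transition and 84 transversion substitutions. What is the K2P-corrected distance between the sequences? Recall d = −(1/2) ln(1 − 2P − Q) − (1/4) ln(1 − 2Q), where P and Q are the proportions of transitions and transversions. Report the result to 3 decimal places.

0.167

P = 2/583 ≈ 0.003431 and Q = 84/583 ≈ 0.144082.
Under the Kimura two-parameter model, d = −½ ln(1 − 2P − Q) − ¼ ln(1 − 2Q).
1 − 2P − Q = 0.849056, giving −½ ln(0.849056) = 0.081815.
1 − 2Q = 0.711836, giving −¼ ln(0.711836) = 0.084977.
d = 0.081815 + 0.084977 = 0.166792.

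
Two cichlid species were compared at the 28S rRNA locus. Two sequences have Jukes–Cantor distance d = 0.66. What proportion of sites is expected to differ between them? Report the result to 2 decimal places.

0.44

p = (3/4)(1 − e^(−4d/3)) = 0.75 × (1 − e^(-0.88)) = 0.75 × (1 − 0.414783) = 0.438913.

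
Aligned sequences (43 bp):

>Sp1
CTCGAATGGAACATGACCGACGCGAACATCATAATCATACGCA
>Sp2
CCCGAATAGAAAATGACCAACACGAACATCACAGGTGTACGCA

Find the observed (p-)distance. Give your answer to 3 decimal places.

The sequences differ at 10 of 43 positions (sites 2, 8, 12, 19, 22, 32, 34, 35, 36, 37).
p = 10/43 = 0.232558… ≈ 0.233 (to 3 d.p.).

0.233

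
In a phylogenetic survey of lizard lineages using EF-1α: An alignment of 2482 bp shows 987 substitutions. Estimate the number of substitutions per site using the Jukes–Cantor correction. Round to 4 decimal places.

p = 987/2482 ≈ 0.397663.
d = −(3/4) ln(1 − 4p/3) = −0.75 ln(1 − 0.530217) = −0.75 ln(0.469783)
  = −0.75 × (-0.755484) = 0.566613 substitutions/site.

0.5666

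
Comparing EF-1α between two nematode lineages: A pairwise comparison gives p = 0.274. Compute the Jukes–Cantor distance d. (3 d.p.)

d = −(3/4) ln(1 − 4p/3) = −0.75 ln(1 − 0.365333) = −0.75 ln(0.634667)
  = −0.75 × (-0.454655) = 0.340991 substitutions/site.

0.341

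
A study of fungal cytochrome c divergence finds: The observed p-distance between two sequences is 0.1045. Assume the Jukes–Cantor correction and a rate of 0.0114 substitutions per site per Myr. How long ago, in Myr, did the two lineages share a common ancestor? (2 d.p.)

d = −(3/4) ln(1 − 4p/3) = −0.75 ln(1 − 0.139333) = −0.75 ln(0.860667)
  = −0.75 × (-0.150048) = 0.112536 substitutions/site.
Under a molecular clock d = 2μt, so t = d/(2μ) = 0.112536 / (2 × 0.0114) = 4.94 Myr.

4.94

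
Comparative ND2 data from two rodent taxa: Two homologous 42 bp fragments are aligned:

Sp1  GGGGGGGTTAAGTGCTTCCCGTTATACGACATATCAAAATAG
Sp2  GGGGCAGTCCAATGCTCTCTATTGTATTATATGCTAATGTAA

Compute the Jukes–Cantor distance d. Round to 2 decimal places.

The sequences differ at 19 of 42 sites, so p = 19/42 ≈ 0.452381.
d = −(3/4) ln(1 − 4p/3) = −0.75 ln(1 − 0.603175) = −0.75 ln(0.396825)
  = −0.75 × (-0.924260) = 0.693195 substitutions/site.

0.69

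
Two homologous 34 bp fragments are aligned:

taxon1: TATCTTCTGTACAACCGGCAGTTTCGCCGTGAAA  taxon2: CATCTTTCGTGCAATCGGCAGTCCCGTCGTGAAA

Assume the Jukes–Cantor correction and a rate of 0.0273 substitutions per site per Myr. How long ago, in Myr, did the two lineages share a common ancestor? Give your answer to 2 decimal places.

The sequences differ at 8 of 34 sites (1, 7, 8, 11, 15, 23, 24, 27), so p = 8/34 ≈ 0.235294.
d = −(3/4) ln(1 − 4p/3) = −0.75 ln(1 − 0.313725) = −0.75 ln(0.686275)
  = −0.75 × (-0.376477) = 0.282358 substitutions/site.
Under a molecular clock d = 2μt, so t = d/(2μ) = 0.282358 / (2 × 0.0273) = 5.17 Myr.

5.17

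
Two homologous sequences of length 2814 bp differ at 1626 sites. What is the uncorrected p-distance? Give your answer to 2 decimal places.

p = 1626/2814 = 0.577825… ≈ 0.58 (to 2 d.p.).

0.58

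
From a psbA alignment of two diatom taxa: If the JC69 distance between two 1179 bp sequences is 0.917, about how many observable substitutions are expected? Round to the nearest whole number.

Invert JC69: p = (3/4)(1 − e^(−4d/3)) = 0.75 × (1 − e^(-1.222667)) = 0.75 × (1 − 0.294444) = 0.529167.
Expected differing sites = pL ≈ 0.529167 × 1179 = 623.887893 ≈ 624.

624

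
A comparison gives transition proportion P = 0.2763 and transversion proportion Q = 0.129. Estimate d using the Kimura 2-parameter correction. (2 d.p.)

Under the Kimura two-parameter model, d = −½ ln(1 − 2P − Q) − ¼ ln(1 − 2Q).
1 − 2P − Q = 0.3184, giving −½ ln(0.3184) = 0.572223.
1 − 2Q = 0.742, giving −¼ ln(0.742) = 0.074602.
d = 0.572223 + 0.074602 = 0.646825.

0.65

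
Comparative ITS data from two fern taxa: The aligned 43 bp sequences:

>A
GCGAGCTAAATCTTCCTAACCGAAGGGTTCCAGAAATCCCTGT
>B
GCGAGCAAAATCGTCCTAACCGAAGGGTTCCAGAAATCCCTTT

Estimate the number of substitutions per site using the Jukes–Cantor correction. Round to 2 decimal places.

0.07

The sequences differ at 3 of 43 sites (7, 13, 42), so p = 3/43 ≈ 0.069767.
d = −(3/4) ln(1 − 4p/3) = −0.75 ln(1 − 0.093023) = −0.75 ln(0.906977)
  = −0.75 × (-0.097638) = 0.073229 substitutions/site.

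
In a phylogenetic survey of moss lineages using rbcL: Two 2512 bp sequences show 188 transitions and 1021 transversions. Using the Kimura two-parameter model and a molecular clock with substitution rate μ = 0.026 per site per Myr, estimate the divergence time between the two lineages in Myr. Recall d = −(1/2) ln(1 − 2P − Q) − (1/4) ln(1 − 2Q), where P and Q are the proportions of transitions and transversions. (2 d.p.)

P = 188/2512 ≈ 0.074841 and Q = 1021/2512 ≈ 0.406449.
Under the Kimura two-parameter model, d = −½ ln(1 − 2P − Q) − ¼ ln(1 − 2Q).
1 − 2P − Q = 0.443869, giving −½ ln(0.443869) = 0.406113.
1 − 2Q = 0.187102, giving −¼ ln(0.187102) = 0.419025.
d = 0.406113 + 0.419025 = 0.825138.
Under a molecular clock d = 2μt, so t = d/(2μ) = 0.825138 / (2 × 0.026) = 15.87 Myr.

15.87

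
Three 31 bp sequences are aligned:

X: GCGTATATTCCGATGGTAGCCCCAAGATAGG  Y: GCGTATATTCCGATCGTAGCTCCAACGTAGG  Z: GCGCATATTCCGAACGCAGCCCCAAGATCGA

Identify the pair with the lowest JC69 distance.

X–Y: 4/31 differ, p = 0.129, d = 0.142.
X–Z: 6/31 differ, p = 0.194, d = 0.224.
Y–Z: 8/31 differ, p = 0.258, d = 0.316.
The smallest distance is between X and Y.

X and Y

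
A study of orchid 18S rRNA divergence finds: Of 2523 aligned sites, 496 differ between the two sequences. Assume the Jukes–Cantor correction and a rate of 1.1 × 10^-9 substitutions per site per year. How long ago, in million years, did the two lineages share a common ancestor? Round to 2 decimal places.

p = 496/2523 ≈ 0.196591.
d = −(3/4) ln(1 − 4p/3) = −0.75 ln(1 − 0.262121) = −0.75 ln(0.737879)
  = −0.75 × (-0.303975) = 0.227981 substitutions/site.
Under a molecular clock d = 2μt, so t = d/(2μ) = 0.227981 / (2 × 1.1 × 10^-9) = 103.63 million years.

103.63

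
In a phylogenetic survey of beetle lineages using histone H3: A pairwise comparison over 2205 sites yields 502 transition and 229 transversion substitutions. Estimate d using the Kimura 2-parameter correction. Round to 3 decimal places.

0.468

P = 502/2205 ≈ 0.227664 and Q = 229/2205 ≈ 0.103855.
Under the Kimura two-parameter model, d = −½ ln(1 − 2P − Q) − ¼ ln(1 − 2Q).
1 − 2P − Q = 0.440817, giving −½ ln(0.440817) = 0.409563.
1 − 2Q = 0.79229, giving −¼ ln(0.79229) = 0.058207.
d = 0.409563 + 0.058207 = 0.467770.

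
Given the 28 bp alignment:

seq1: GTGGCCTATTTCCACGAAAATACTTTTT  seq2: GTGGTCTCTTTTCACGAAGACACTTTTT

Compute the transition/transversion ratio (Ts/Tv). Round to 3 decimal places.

4.000

Transitions are A↔G and C↔T; transversions are all other mismatches.
Transitions: 4. Transversions: 1.
R = 4/1 = 4.000.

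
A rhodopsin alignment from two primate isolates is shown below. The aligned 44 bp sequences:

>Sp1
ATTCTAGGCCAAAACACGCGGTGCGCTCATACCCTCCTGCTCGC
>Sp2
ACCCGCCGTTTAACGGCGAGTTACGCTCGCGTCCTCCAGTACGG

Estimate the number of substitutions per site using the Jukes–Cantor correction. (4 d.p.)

The sequences differ at 22 of 44 sites, so p = 22/44 = 0.5.
d = −(3/4) ln(1 − 4p/3) = −0.75 ln(1 − 0.666667) = −0.75 ln(0.333333)
  = −0.75 × (-1.098613) = 0.823960 substitutions/site.

0.8240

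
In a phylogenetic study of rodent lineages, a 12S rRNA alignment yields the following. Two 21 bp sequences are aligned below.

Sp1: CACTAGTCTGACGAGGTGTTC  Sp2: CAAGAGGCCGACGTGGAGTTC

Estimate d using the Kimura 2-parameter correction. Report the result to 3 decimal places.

Of 21 sites, 1 differences are transitions and 5 are transversions, so P = 1/21 ≈ 0.047619 and Q = 5/21 ≈ 0.238095.
Under the Kimura two-parameter model, d = −½ ln(1 − 2P − Q) − ¼ ln(1 − 2Q).
1 − 2P − Q = 0.666667, giving −½ ln(0.666667) = 0.202732.
1 − 2Q = 0.52381, giving −¼ ln(0.52381) = 0.161657.
d = 0.202732 + 0.161657 = 0.364389.

0.364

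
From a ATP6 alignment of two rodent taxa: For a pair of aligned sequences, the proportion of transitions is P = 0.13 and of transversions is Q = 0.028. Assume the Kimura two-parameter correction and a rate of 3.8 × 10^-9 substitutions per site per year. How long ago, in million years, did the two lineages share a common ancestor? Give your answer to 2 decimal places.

24.24

Under the Kimura two-parameter model, d = −½ ln(1 − 2P − Q) − ¼ ln(1 − 2Q).
1 − 2P − Q = 0.712, giving −½ ln(0.712) = 0.169839.
1 − 2Q = 0.944, giving −¼ ln(0.944) = 0.014407.
d = 0.169839 + 0.014407 = 0.184246.
Under a molecular clock d = 2μt, so t = d/(2μ) = 0.184246 / (2 × 3.8 × 10^-9) = 24.24 million years.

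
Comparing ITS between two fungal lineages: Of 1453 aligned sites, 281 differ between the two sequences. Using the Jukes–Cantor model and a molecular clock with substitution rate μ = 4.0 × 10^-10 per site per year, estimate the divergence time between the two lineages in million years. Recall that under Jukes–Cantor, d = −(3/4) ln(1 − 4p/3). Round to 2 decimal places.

p = 281/1453 ≈ 0.193393.
d = −(3/4) ln(1 − 4p/3) = −0.75 ln(1 − 0.257857) = −0.75 ln(0.742143)
  = −0.75 × (-0.298213) = 0.223660 substitutions/site.
Under a molecular clock d = 2μt, so t = d/(2μ) = 0.223660 / (2 × 4.0 × 10^-10) = 279.58 million years.

279.58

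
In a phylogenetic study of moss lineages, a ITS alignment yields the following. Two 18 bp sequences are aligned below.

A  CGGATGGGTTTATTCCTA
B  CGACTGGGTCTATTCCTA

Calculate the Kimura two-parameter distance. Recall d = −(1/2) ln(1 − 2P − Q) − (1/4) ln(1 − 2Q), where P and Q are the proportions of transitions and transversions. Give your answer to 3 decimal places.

Of 18 sites, 2 differences are transitions and 1 are transversions, so P = 2/18 ≈ 0.111111 and Q = 1/18 ≈ 0.055556.
Under the Kimura two-parameter model, d = −½ ln(1 − 2P − Q) − ¼ ln(1 − 2Q).
1 − 2P − Q = 0.722222, giving −½ ln(0.722222) = 0.162711.
1 − 2Q = 0.888888, giving −¼ ln(0.888888) = 0.029446.
d = 0.162711 + 0.029446 = 0.192157.

0.192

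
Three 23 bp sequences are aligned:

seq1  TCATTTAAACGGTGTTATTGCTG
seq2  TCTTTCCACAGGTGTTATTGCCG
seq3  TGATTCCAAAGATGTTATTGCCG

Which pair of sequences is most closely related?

seq2 and seq3

seq1–seq2: 6/23 differ, p = 0.261, d = 0.321.
seq1–seq3: 6/23 differ, p = 0.261, d = 0.321.
seq2–seq3: 4/23 differ, p = 0.174, d = 0.198.
The smallest distance is between seq2 and seq3.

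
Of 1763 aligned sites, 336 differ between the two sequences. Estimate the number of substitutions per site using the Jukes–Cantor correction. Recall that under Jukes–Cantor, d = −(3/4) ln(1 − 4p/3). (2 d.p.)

p = 336/1763 ≈ 0.190584.
d = −(3/4) ln(1 − 4p/3) = −0.75 ln(1 − 0.254112) = −0.75 ln(0.745888)
  = −0.75 × (-0.293180) = 0.219885 substitutions/site.

0.22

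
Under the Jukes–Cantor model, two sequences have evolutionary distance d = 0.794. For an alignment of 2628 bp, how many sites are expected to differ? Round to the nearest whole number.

Invert JC69: p = (3/4)(1 − e^(−4d/3)) = 0.75 × (1 − e^(-1.058667)) = 0.75 × (1 − 0.346918) = 0.489812.
Expected differing sites = pL ≈ 0.489812 × 2628 = 1287.225936 ≈ 1287.

1287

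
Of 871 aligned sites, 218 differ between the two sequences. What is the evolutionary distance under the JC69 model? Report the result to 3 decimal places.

p = 218/871 ≈ 0.250287.
d = −(3/4) ln(1 − 4p/3) = −0.75 ln(1 − 0.333716) = −0.75 ln(0.666284)
  = −0.75 × (-0.406039) = 0.304529 substitutions/site.

0.305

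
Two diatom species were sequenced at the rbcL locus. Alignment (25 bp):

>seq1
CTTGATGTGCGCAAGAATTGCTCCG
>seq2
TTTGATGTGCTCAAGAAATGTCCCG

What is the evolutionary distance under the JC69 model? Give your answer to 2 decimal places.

The sequences differ at 5 of 25 sites (1, 11, 18, 21, 22), so p = 5/25 = 0.2.
d = −(3/4) ln(1 − 4p/3) = −0.75 ln(1 − 0.266667) = −0.75 ln(0.733333)
  = −0.75 × (-0.310155) = 0.232616 substitutions/site.

0.23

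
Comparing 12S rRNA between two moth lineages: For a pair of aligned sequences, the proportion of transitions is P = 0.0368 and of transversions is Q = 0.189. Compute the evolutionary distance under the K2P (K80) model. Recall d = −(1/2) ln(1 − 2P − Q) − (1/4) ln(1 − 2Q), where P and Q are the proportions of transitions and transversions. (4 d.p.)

0.2710

Under the Kimura two-parameter model, d = −½ ln(1 − 2P − Q) − ¼ ln(1 − 2Q).
1 − 2P − Q = 0.7374, giving −½ ln(0.7374) = 0.152312.
1 − 2Q = 0.622, giving −¼ ln(0.622) = 0.118704.
d = 0.152312 + 0.118704 = 0.271016.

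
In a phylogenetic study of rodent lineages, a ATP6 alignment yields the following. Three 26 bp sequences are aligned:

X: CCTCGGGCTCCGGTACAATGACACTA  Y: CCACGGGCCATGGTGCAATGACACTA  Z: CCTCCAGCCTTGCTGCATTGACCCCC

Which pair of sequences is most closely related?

X–Y: 5/26 differ, p = 0.192, d = 0.222.
X–Z: 11/26 differ, p = 0.423, d = 0.623.
Y–Z: 9/26 differ, p = 0.346, d = 0.464.
The smallest distance is between X and Y.

X and Y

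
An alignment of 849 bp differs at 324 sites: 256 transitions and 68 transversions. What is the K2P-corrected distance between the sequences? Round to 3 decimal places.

0.618

P = 256/849 ≈ 0.301531 and Q = 68/849 ≈ 0.080094.
Under the Kimura two-parameter model, d = −½ ln(1 − 2P − Q) − ¼ ln(1 − 2Q).
1 − 2P − Q = 0.316844, giving −½ ln(0.316844) = 0.574673.
1 − 2Q = 0.839812, giving −¼ ln(0.839812) = 0.043644.
d = 0.574673 + 0.043644 = 0.618317.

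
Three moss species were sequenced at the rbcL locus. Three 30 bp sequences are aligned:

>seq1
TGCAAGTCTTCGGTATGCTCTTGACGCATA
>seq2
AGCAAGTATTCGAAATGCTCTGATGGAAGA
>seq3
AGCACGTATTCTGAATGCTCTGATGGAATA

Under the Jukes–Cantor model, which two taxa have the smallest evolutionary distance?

seq1–seq2: 10/30 differ, p = 0.333, d = 0.441.
seq1–seq3: 10/30 differ, p = 0.333, d = 0.441.
seq2–seq3: 4/30 differ, p = 0.133, d = 0.147.
The smallest distance is between seq2 and seq3.

seq2 and seq3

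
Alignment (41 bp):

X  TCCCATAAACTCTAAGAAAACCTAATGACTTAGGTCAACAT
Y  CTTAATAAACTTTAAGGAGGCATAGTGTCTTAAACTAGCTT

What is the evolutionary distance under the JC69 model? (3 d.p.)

0.604

The sequences differ at 17 of 41 sites, so p = 17/41 ≈ 0.414634.
d = −(3/4) ln(1 − 4p/3) = −0.75 ln(1 − 0.552845) = −0.75 ln(0.447155)
  = −0.75 × (-0.804850) = 0.603638 substitutions/site.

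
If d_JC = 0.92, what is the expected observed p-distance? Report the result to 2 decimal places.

p = (3/4)(1 − e^(−4d/3)) = 0.75 × (1 − e^(-1.226667)) = 0.75 × (1 − 0.293268) = 0.530049.

0.53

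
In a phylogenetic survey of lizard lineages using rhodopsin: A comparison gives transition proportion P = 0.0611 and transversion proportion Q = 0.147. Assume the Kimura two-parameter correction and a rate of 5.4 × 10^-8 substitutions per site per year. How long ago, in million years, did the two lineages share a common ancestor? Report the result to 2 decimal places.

2.26

Under the Kimura two-parameter model, d = −½ ln(1 − 2P − Q) − ¼ ln(1 − 2Q).
1 − 2P − Q = 0.7308, giving −½ ln(0.7308) = 0.156808.
1 − 2Q = 0.706, giving −¼ ln(0.706) = 0.087035.
d = 0.156808 + 0.087035 = 0.243843.
Under a molecular clock d = 2μt, so t = d/(2μ) = 0.243843 / (2 × 5.4 × 10^-8) = 2.26 million years.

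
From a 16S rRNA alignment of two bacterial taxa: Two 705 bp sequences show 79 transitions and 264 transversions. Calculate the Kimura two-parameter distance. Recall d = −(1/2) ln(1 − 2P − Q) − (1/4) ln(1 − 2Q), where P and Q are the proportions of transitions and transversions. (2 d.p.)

P = 79/705 ≈ 0.112057 and Q = 264/705 ≈ 0.374468.
Under the Kimura two-parameter model, d = −½ ln(1 − 2P − Q) − ¼ ln(1 − 2Q).
1 − 2P − Q = 0.401418, giving −½ ln(0.401418) = 0.456376.
1 − 2Q = 0.251064, giving −¼ ln(0.251064) = 0.345512.
d = 0.456376 + 0.345512 = 0.801888.

0.80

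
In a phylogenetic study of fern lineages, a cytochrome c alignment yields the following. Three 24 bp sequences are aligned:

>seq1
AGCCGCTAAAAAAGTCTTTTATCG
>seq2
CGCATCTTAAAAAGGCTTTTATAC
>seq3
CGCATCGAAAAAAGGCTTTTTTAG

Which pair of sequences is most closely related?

seq1–seq2: 7/24 differ, p = 0.292, d = 0.369.
seq1–seq3: 7/24 differ, p = 0.292, d = 0.369.
seq2–seq3: 4/24 differ, p = 0.167, d = 0.188.
The smallest distance is between seq2 and seq3.

seq2 and seq3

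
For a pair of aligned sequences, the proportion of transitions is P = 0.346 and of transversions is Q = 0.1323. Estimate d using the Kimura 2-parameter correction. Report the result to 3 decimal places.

0.946

Under the Kimura two-parameter model, d = −½ ln(1 − 2P − Q) − ¼ ln(1 − 2Q).
1 − 2P − Q = 0.1757, giving −½ ln(0.1757) = 0.869489.
1 − 2Q = 0.7354, giving −¼ ln(0.7354) = 0.076835.
d = 0.869489 + 0.076835 = 0.946324.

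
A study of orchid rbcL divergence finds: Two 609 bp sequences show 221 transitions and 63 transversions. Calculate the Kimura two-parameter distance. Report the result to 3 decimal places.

P = 221/609 ≈ 0.36289 and Q = 63/609 ≈ 0.103448.
Under the Kimura two-parameter model, d = −½ ln(1 − 2P − Q) − ¼ ln(1 − 2Q).
1 − 2P − Q = 0.170772, giving −½ ln(0.170772) = 0.883713.
1 − 2Q = 0.793104, giving −¼ ln(0.793104) = 0.057950.
d = 0.883713 + 0.057950 = 0.941663.

0.942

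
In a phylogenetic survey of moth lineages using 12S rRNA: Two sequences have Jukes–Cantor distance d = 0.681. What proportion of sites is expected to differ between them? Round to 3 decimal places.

0.448

p = (3/4)(1 − e^(−4d/3)) = 0.75 × (1 − e^(-0.908)) = 0.75 × (1 − 0.403330) = 0.447503.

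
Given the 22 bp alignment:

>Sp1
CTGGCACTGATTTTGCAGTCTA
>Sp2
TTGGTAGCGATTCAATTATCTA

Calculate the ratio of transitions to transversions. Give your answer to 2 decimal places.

Transitions are A↔G and C↔T; transversions are all other mismatches.
Transitions: 7. Transversions: 3.
R = 7/3 = 2.333333… ≈ 2.33 (to 2 d.p.).

2.33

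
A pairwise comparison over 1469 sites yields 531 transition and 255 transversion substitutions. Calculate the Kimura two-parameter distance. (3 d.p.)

P = 531/1469 ≈ 0.36147 and Q = 255/1469 ≈ 0.173587.
Under the Kimura two-parameter model, d = −½ ln(1 − 2P − Q) − ¼ ln(1 − 2Q).
1 − 2P − Q = 0.103473, giving −½ ln(0.103473) = 1.134222.
1 − 2Q = 0.652826, giving −¼ ln(0.652826) = 0.106611.
d = 1.134222 + 0.106611 = 1.240833.

1.241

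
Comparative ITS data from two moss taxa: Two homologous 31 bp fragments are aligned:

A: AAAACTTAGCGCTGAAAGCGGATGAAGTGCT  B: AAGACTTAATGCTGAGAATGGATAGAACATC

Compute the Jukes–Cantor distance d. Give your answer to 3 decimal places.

0.614

The sequences differ at 13 of 31 sites, so p = 13/31 ≈ 0.419355.
d = −(3/4) ln(1 − 4p/3) = −0.75 ln(1 − 0.55914) = −0.75 ln(0.44086)
  = −0.75 × (-0.819028) = 0.614271 substitutions/site.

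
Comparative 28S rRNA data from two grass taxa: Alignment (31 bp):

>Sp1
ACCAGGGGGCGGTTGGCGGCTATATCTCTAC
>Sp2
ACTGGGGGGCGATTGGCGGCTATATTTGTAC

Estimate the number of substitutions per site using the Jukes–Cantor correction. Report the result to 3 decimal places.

0.182

The sequences differ at 5 of 31 sites (3, 4, 12, 26, 28), so p = 5/31 ≈ 0.16129.
d = −(3/4) ln(1 − 4p/3) = −0.75 ln(1 − 0.215053) = −0.75 ln(0.784947)
  = −0.75 × (-0.242139) = 0.181604 substitutions/site.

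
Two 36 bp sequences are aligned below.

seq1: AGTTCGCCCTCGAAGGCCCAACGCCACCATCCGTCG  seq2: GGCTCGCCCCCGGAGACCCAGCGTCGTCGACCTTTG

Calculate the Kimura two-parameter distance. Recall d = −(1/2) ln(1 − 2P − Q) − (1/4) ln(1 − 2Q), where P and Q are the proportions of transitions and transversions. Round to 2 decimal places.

0.58

Of 36 sites, 11 differences are transitions and 2 are transversions, so P = 11/36 ≈ 0.305556 and Q = 2/36 ≈ 0.055556.
Under the Kimura two-parameter model, d = −½ ln(1 − 2P − Q) − ¼ ln(1 − 2Q).
1 − 2P − Q = 0.333332, giving −½ ln(0.333332) = 0.549308.
1 − 2Q = 0.888888, giving −¼ ln(0.888888) = 0.029446.
d = 0.549308 + 0.029446 = 0.578754.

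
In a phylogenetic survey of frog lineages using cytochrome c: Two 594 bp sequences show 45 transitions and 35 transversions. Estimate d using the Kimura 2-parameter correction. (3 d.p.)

P = 45/594 ≈ 0.075758 and Q = 35/594 ≈ 0.058923.
Under the Kimura two-parameter model, d = −½ ln(1 − 2P − Q) − ¼ ln(1 − 2Q).
1 − 2P − Q = 0.789561, giving −½ ln(0.789561) = 0.118139.
1 − 2Q = 0.882154, giving −¼ ln(0.882154) = 0.031347.
d = 0.118139 + 0.031347 = 0.149486.

0.149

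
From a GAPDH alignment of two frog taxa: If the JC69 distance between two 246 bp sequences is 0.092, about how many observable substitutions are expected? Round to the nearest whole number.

21

Invert JC69: p = (3/4)(1 − e^(−4d/3)) = 0.75 × (1 − e^(-0.122667)) = 0.75 × (1 − 0.884558) = 0.086582.
Expected differing sites = pL ≈ 0.086582 × 246 = 21.299172 ≈ 21.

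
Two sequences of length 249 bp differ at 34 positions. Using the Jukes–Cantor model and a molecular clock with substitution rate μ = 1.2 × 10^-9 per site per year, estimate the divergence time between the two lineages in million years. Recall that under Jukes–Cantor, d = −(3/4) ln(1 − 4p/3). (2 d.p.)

62.80

p = 34/249 ≈ 0.136546.
d = −(3/4) ln(1 − 4p/3) = −0.75 ln(1 − 0.182061) = −0.75 ln(0.817939)
  = −0.75 × (-0.200968) = 0.150726 substitutions/site.
Under a molecular clock d = 2μt, so t = d/(2μ) = 0.150726 / (2 × 1.2 × 10^-9) = 62.80 million years.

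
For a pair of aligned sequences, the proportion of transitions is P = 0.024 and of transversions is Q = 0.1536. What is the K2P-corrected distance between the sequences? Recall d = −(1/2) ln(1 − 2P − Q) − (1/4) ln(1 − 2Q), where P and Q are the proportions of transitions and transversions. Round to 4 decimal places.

Under the Kimura two-parameter model, d = −½ ln(1 − 2P − Q) − ¼ ln(1 − 2Q).
1 − 2P − Q = 0.7984, giving −½ ln(0.7984) = 0.112573.
1 − 2Q = 0.6928, giving −¼ ln(0.6928) = 0.091753.
d = 0.112573 + 0.091753 = 0.204326.

0.2043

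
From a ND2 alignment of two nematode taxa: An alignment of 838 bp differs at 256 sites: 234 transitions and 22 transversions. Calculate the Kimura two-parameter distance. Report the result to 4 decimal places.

0.4529

P = 234/838 ≈ 0.279236 and Q = 22/838 ≈ 0.026253.
Under the Kimura two-parameter model, d = −½ ln(1 − 2P − Q) − ¼ ln(1 − 2Q).
1 − 2P − Q = 0.415275, giving −½ ln(0.415275) = 0.439407.
1 − 2Q = 0.947494, giving −¼ ln(0.947494) = 0.013484.
d = 0.439407 + 0.013484 = 0.452891.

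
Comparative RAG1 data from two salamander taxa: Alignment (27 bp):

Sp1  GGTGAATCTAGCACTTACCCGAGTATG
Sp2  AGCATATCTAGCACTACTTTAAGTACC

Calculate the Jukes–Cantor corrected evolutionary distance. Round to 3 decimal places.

0.673

The sequences differ at 12 of 27 sites, so p = 12/27 ≈ 0.444444.
d = −(3/4) ln(1 − 4p/3) = −0.75 ln(1 − 0.592592) = −0.75 ln(0.407408)
  = −0.75 × (-0.897940) = 0.673455 substitutions/site.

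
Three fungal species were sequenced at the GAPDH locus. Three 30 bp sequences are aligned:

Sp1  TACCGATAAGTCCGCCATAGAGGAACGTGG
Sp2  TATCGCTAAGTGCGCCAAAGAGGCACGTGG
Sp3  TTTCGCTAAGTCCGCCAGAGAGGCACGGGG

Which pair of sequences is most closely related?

Sp2 and Sp3

Sp1–Sp2: 5/30 differ, p = 0.167, d = 0.188.
Sp1–Sp3: 6/30 differ, p = 0.200, d = 0.233.
Sp2–Sp3: 4/30 differ, p = 0.133, d = 0.147.
The smallest distance is between Sp2 and Sp3.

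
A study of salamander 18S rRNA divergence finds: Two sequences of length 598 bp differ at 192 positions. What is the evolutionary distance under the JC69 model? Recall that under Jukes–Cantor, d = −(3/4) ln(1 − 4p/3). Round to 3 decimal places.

0.419

p = 192/598 ≈ 0.32107.
d = −(3/4) ln(1 − 4p/3) = −0.75 ln(1 − 0.428093) = −0.75 ln(0.571907)
  = −0.75 × (-0.558779) = 0.419084 substitutions/site.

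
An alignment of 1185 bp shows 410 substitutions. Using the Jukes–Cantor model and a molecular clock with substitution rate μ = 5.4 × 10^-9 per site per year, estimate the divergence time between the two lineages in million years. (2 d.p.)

42.96

p = 410/1185 ≈ 0.345992.
d = −(3/4) ln(1 − 4p/3) = −0.75 ln(1 − 0.461323) = −0.75 ln(0.538677)
  = −0.75 × (-0.618639) = 0.463979 substitutions/site.
Under a molecular clock d = 2μt, so t = d/(2μ) = 0.463979 / (2 × 5.4 × 10^-9) = 42.96 million years.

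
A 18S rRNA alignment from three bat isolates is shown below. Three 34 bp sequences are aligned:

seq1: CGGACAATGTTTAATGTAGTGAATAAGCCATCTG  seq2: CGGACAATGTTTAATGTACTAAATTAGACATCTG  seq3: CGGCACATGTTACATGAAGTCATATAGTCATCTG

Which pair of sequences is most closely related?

seq1–seq2: 4/34 differ, p = 0.118, d = 0.128.
seq1–seq3: 11/34 differ, p = 0.324, d = 0.423.
seq2–seq3: 11/34 differ, p = 0.324, d = 0.423.
The smallest distance is between seq1 and seq2.

seq1 and seq2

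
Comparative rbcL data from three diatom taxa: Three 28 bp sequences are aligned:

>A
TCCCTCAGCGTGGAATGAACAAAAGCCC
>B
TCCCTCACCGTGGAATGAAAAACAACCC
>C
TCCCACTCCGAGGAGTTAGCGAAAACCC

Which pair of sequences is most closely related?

A–B: 4/28 differ, p = 0.143, d = 0.158.
A–C: 9/28 differ, p = 0.321, d = 0.420.
B–C: 9/28 differ, p = 0.321, d = 0.420.
The smallest distance is between A and B.

A and B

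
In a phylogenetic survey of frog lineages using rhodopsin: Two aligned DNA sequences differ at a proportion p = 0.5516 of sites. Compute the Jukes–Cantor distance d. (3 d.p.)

d = −(3/4) ln(1 − 4p/3) = −0.75 ln(1 − 0.735467) = −0.75 ln(0.264533)
  = −0.75 × (-1.329789) = 0.997342 substitutions/site.

0.997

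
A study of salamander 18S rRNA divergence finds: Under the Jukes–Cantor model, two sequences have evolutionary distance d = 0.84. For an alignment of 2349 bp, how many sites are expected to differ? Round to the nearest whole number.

Invert JC69: p = (3/4)(1 − e^(−4d/3)) = 0.75 × (1 − e^(-1.12)) = 0.75 × (1 − 0.326280) = 0.505290.
Expected differing sites = pL ≈ 0.505290 × 2349 = 1186.92621 ≈ 1187.

1187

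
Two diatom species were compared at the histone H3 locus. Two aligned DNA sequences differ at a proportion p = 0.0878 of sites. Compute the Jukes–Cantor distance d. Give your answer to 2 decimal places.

d = −(3/4) ln(1 − 4p/3) = −0.75 ln(1 − 0.117067) = −0.75 ln(0.882933)
  = −0.75 × (-0.124506) = 0.093380 substitutions/site.

0.09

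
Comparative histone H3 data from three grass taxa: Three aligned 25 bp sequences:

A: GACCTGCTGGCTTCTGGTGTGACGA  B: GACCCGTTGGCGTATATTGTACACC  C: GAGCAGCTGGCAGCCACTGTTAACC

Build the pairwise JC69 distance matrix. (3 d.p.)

A–B: 11/25 sites differ → p = 0.44, d = −0.75 ln(1 − 0.586667) = 0.662626 ≈ 0.663.
A–C: 11/25 sites differ → p = 0.44, d = −0.75 ln(1 − 0.586667) = 0.662626 ≈ 0.663.
B–C: 10/25 sites differ → p = 0.4, d = −0.75 ln(1 − 0.533333) = 0.571605 ≈ 0.572.

d(A,B) = 0.663, d(A,C) = 0.663, d(B,C) = 0.572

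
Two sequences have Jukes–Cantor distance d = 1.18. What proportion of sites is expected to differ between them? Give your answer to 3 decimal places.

p = (3/4)(1 − e^(−4d/3)) = 0.75 × (1 − e^(-1.573333)) = 0.75 × (1 − 0.207353) = 0.594485.

0.594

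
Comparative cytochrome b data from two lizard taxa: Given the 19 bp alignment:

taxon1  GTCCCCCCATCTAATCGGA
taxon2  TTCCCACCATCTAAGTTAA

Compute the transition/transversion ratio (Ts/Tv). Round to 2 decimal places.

Transitions are A↔G and C↔T; transversions are all other mismatches.
Transitions: 2. Transversions: 4.
R = 2/4 = 0.50.

0.50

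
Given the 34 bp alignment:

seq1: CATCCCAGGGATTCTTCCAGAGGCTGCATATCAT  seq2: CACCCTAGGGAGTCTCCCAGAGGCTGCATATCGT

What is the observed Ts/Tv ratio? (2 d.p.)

4.00

Transitions are A↔G and C↔T; transversions are all other mismatches.
Transitions: 4. Transversions: 1.
R = 4/1 = 4.00.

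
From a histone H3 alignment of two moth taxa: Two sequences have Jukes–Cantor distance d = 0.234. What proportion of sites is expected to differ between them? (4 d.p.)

0.2010

p = (3/4)(1 − e^(−4d/3)) = 0.75 × (1 − e^(-0.312)) = 0.75 × (1 − 0.731982) = 0.201014.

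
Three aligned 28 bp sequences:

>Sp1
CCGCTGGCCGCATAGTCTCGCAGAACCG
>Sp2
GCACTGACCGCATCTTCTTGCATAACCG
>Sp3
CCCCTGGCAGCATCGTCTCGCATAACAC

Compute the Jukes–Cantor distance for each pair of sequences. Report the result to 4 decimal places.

d(Sp1,Sp2) = 0.3041, d(Sp1,Sp3) = 0.2524, d(Sp2,Sp3) = 0.3597

Sp1–Sp2: 7/28 sites differ → p = 0.25, d = −0.75 ln(1 − 0.333333) = 0.304098 ≈ 0.3041.
Sp1–Sp3: 6/28 sites differ → p ≈ 0.214286, d = −0.75 ln(1 − 0.285715) = 0.252355 ≈ 0.2524.
Sp2–Sp3: 8/28 sites differ → p ≈ 0.285714, d = −0.75 ln(1 − 0.380952) = 0.359679 ≈ 0.3597.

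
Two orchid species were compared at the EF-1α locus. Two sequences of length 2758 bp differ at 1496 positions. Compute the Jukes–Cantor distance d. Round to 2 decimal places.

p = 1496/2758 ≈ 0.542422.
d = −(3/4) ln(1 − 4p/3) = −0.75 ln(1 − 0.723229) = −0.75 ln(0.276771)
  = −0.75 × (-1.284565) = 0.963424 substitutions/site.

0.96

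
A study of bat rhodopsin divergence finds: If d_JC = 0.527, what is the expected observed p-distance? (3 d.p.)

0.379

p = (3/4)(1 − e^(−4d/3)) = 0.75 × (1 − e^(-0.702667)) = 0.75 × (1 − 0.495263) = 0.378553.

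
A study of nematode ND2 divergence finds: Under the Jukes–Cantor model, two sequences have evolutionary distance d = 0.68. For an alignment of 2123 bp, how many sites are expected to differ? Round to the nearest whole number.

949

Invert JC69: p = (3/4)(1 − e^(−4d/3)) = 0.75 × (1 − e^(-0.906667)) = 0.75 × (1 − 0.403868) = 0.447099.
Expected differing sites = pL ≈ 0.447099 × 2123 = 949.191177 ≈ 949.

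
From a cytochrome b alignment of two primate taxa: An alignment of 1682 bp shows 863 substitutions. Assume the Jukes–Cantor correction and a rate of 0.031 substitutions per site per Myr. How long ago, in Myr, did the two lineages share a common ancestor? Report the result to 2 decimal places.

p = 863/1682 ≈ 0.51308.
d = −(3/4) ln(1 − 4p/3) = −0.75 ln(1 − 0.684107) = −0.75 ln(0.315893)
  = −0.75 × (-1.152352) = 0.864264 substitutions/site.
Under a molecular clock d = 2μt, so t = d/(2μ) = 0.864264 / (2 × 0.031) = 13.94 Myr.

13.94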